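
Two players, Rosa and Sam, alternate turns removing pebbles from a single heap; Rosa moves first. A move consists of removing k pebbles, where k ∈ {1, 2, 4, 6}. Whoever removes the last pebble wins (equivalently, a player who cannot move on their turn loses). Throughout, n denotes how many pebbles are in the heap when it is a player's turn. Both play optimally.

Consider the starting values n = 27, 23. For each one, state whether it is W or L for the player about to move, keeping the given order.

Classify positions by backward induction: terminal positions (no move available) are L. From any other position, the mover wins iff some move reaches an L.
n=0: no move → L
n=1: reaches L-position 0 → W
n=2: reaches L-position 0 → W
n=3: only reaches 2(W), 1(W), all W → L
n=4: reaches L-position 3 → W
n=5: reaches L-position 3 → W
n=6: reaches L-position 0 → W
n=7: reaches L-position 3 → W
n=8: only reaches 7(W), 6(W), 4(W), 2(W), all W → L
n=9: reaches L-position 8 → W
n=10: reaches L-position 8 → W
n=11: only reaches 10(W), 9(W), 7(W), 5(W), all W → L
n=12: reaches L-position 11 → W
n=13: reaches L-position 11 → W
n=14: reaches L-position 8 → W
n=15: reaches L-position 11 → W
n=16: only reaches 15(W), 14(W), 12(W), 10(W), all W → L
n=17: reaches L-position 16 → W
n=18: reaches L-position 16 → W
n=19: only reaches 18(W), 17(W), 15(W), 13(W), all W → L
n=20: reaches L-position 19 → W
n=21: reaches L-position 19 → W
n=22: reaches L-position 16 → W
n=23: reaches L-position 19 → W
n=24: only reaches 23(W), 22(W), 20(W), 18(W), all W → L
n=25: reaches L-position 24 → W
n=26: reaches L-position 24 → W
n=27: only reaches 26(W), 25(W), 23(W), 21(W), all W → L

27: L, 23: W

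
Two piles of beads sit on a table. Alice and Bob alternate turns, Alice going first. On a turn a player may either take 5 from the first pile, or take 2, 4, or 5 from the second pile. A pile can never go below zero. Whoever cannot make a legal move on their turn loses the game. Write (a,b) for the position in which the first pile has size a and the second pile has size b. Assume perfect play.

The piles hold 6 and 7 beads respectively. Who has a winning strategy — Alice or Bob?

Work bottom-up. With no move the player to move loses. Otherwise the position is W if at least one move leads to an L position for the opponent, and L if every move leads to a W.
No move ever increases a pile, so every position that can arise here has a ≤ 6 and b ≤ 7; it is enough to label the cells with 0 ≤ a ≤ 6 and 0 ≤ b ≤ 7.
Every move lowers a or b (never raises either), so fill the grid row by row in increasing a, and left to right within a row: each cell's successors are then already labelled.
      b=0  b=1  b=2  b=3  b=4  b=5  b=6  b=7
a=0:    L    L    W    W    W    W    W    L
a=1:    L    L    W    W    W    W    W    L
a=2:    L    L    W    W    W    W    W    L
a=3:    L    L    W    W    W    W    W    L
a=4:    L    L    W    W    W    W    W    L
a=5:    W    W    L    L    W    W    W    W
a=6:    W    W    L    L    W    W    W    W
Cells with no legal move (terminal, hence L): (0,0), (0,1), (1,0), (1,1), (2,0), (2,1), (3,0), (3,1), (4,0), (4,1).
The remaining L cells, each justified by listing all of its moves:
(0,7): moves to (0,5)(W), (0,3)(W), (0,2)(W); every one is W ⇒ L
(1,7): moves to (1,5)(W), (1,3)(W), (1,2)(W); every one is W ⇒ L
(2,7): moves to (2,5)(W), (2,3)(W), (2,2)(W); every one is W ⇒ L
(3,7): moves to (3,5)(W), (3,3)(W), (3,2)(W); every one is W ⇒ L
(4,7): moves to (4,5)(W), (4,3)(W), (4,2)(W); every one is W ⇒ L
(5,2): moves to (0,2)(W), (5,0)(W); every one is W ⇒ L
(5,3): moves to (0,3)(W), (5,1)(W); every one is W ⇒ L
(6,2): moves to (1,2)(W), (6,0)(W); every one is W ⇒ L
(6,3): moves to (1,3)(W), (6,1)(W); every one is W ⇒ L
Every other cell has at least one move into one of the L cells above, so it is W.
The starting position (6,7) is W: Alice should move to (1,7), handing over an L position.

Alice wins.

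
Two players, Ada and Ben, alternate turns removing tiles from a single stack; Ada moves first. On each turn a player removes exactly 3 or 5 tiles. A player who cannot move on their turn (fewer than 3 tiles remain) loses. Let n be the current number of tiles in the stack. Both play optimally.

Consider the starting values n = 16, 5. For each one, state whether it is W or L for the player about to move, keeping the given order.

16: L, 5: W

Work bottom-up. With no move the player to move loses. Otherwise the position is W if at least one move leads to an L position for the opponent, and L if every move leads to a W.
n=0: no move → L
n=1: no move → L
n=2: no move → L
n=3: can move to 0, which is L ⇒ W
n=4: can move to 1, which is L ⇒ W
n=5: can move to 2, which is L ⇒ W
n=6: can move to 1, which is L ⇒ W
n=7: can move to 2, which is L ⇒ W
n=8: moves to 5(W), 3(W); every one is W ⇒ L
n=9: moves to 6(W), 4(W); every one is W ⇒ L
n=10: moves to 7(W), 5(W); every one is W ⇒ L
n=11: can move to 8, which is L ⇒ W
n=12: can move to 9, which is L ⇒ W
n=13: can move to 10, which is L ⇒ W
n=14: can move to 9, which is L ⇒ W
n=15: can move to 10, which is L ⇒ W
n=16: moves to 13(W), 11(W); every one is W ⇒ L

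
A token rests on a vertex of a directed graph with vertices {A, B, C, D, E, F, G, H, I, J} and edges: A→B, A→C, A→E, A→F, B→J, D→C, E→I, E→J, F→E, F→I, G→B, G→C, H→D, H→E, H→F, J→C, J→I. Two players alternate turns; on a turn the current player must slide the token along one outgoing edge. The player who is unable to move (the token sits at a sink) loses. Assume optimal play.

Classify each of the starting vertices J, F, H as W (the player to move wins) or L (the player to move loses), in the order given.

Positions with no move are L. A position that does have a move is losing for the player to move precisely when every available move leads to a winning position for the opponent. Fill in the labels:
Every edge goes from a vertex to one that appears earlier in the order C, I, J, B, E, D, G, F, H, A, so processing vertices in that order labels each vertex after all of its successors.
C: no outgoing edge → L
I: no outgoing edge → L
J: reaches L-position I → W
B: only reaches J(W), which is W → L
E: reaches L-position I → W
D: reaches L-position C → W
G: reaches L-position B → W
F: reaches L-position I → W
H: only reaches F(W), D(W), E(W), all W → L
A: reaches L-position B → W

J: W, F: W, H: L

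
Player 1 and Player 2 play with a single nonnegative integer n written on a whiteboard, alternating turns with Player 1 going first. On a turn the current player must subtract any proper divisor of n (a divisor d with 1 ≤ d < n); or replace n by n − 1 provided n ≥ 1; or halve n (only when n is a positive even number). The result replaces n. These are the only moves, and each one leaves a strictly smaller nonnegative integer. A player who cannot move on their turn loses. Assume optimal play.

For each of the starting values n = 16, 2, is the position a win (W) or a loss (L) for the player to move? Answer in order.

Label each position W (a win for the player to move) or L (a loss). A position with no legal move is L; any other position is W exactly when some move reaches an L, and L when every move reaches a W.
n=0: no move → L
n=1: W (go to 0, an L position)
n=2: L (sole option 1(W) is W)
n=3: W (go to 2, an L position)
n=4: W (go to 2, an L position)
n=5: L (sole option 4(W) is W)
n=6: W (go to 5, an L position)
n=7: L (sole option 6(W) is W)
n=8: W (go to 7, an L position)
n=9: L (options 6(W), 8(W) are all W)
n=10: W (go to 5, an L position)
n=11: L (sole option 10(W) is W)
n=12: W (go to 9, an L position)
n=13: L (sole option 12(W) is W)
n=14: W (go to 7, an L position)
n=15: L (options 10(W), 12(W), 14(W) are all W)
n=16: W (go to 15, an L position)

16: W, 2: L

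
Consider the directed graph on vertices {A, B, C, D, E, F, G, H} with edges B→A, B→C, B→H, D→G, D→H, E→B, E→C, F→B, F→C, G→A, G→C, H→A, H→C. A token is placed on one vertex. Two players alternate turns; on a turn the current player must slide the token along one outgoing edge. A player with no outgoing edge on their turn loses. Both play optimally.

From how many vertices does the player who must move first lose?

Use the standard recursion: the mover loses at a terminal position; elsewhere, the mover wins exactly when some move hands the opponent an L position.
Every edge goes from a vertex to one that appears earlier in the order A, C, G, H, B, E, D, F, so processing vertices in that order labels each vertex after all of its successors.
A: no outgoing edge → L
C: no outgoing edge → L
G: can move to C, which is L ⇒ W
H: can move to C, which is L ⇒ W
B: can move to C, which is L ⇒ W
E: can move to C, which is L ⇒ W
D: moves to H(W), G(W); every one is W ⇒ L
F: can move to C, which is L ⇒ W
The L vertices are A, C, D; that is 3 in all.

3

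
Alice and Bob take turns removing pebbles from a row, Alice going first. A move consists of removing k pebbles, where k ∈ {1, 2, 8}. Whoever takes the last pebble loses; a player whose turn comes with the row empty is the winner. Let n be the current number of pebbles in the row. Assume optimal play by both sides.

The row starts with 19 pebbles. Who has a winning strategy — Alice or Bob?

Bob wins.

Use the standard recursion: the mover wins at a terminal position; elsewhere, the mover wins exactly when some move hands the opponent an L position.
n=0: no move; the opponent has just taken the last pebble and therefore loses → W
n=1: L (sole option 0(W) is W)
n=2: W (go to 1, an L position)
n=3: W (go to 1, an L position)
n=4: L (options 3(W), 2(W) are all W)
n=5: W (go to 4, an L position)
n=6: W (go to 4, an L position)
n=7: L (options 6(W), 5(W) are all W)
n=8: W (go to 7, an L position)
n=9: W (go to 7, an L position)
n=10: L (options 9(W), 8(W), 2(W) are all W)
n=11: W (go to 10, an L position)
n=12: W (go to 10, an L position)
n=13: L (options 12(W), 11(W), 5(W) are all W)
n=14: W (go to 13, an L position)
n=15: W (go to 13, an L position)
n=16: L (options 15(W), 14(W), 8(W) are all W)
n=17: W (go to 16, an L position)
n=18: W (go to 16, an L position)
n=19: L (options 18(W), 17(W), 11(W) are all W)
The starting position 19 is L: whatever Alice does, the opponent receives a W position.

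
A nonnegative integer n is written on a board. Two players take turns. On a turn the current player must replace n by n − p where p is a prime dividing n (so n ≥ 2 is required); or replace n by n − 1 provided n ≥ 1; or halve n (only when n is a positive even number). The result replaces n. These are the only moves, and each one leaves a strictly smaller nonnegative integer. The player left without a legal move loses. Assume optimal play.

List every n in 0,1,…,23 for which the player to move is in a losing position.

0, 4, 9, 14, 20

Use the standard recursion: the mover loses at a terminal position; elsewhere, the mover wins exactly when some move hands the opponent an L position.
n=0: no move → L
n=1: reaches L-position 0 → W
n=2: reaches L-position 0 → W
n=3: reaches L-position 0 → W
n=4: only reaches 2(W), 3(W), all W → L
n=5: reaches L-position 0 → W
n=6: reaches L-position 4 → W
n=7: reaches L-position 0 → W
n=8: reaches L-position 4 → W
n=9: only reaches 6(W), 8(W), all W → L
n=10: reaches L-position 9 → W
n=11: reaches L-position 0 → W
n=12: reaches L-position 9 → W
n=13: reaches L-position 0 → W
n=14: only reaches 7(W), 12(W), 13(W), all W → L
n=15: reaches L-position 14 → W
n=16: reaches L-position 14 → W
n=17: reaches L-position 0 → W
n=18: reaches L-position 9 → W
n=19: reaches L-position 0 → W
n=20: only reaches 10(W), 15(W), 18(W), 19(W), all W → L
n=21: reaches L-position 14 → W
n=22: reaches L-position 20 → W
n=23: reaches L-position 0 → W
Reading off the rows marked L gives the requested list; there are 5 such values of n.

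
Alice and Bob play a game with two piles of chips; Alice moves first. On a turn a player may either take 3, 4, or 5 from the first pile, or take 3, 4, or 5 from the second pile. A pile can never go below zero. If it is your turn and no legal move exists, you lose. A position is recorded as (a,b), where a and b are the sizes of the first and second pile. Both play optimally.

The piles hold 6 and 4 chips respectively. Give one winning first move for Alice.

Move to (3,4).

Use the standard recursion: the mover loses at a terminal position; elsewhere, the mover wins exactly when some move hands the opponent an L position.
No move ever increases a pile, so every position that can arise here has a ≤ 6 and b ≤ 4; it is enough to label the cells with 0 ≤ a ≤ 6 and 0 ≤ b ≤ 4.
Every move lowers a or b (never raises either), so fill the grid row by row in increasing a, and left to right within a row: each cell's successors are then already labelled.
      b=0  b=1  b=2  b=3  b=4
a=0:    L    L    L    W    W
a=1:    L    L    L    W    W
a=2:    L    L    L    W    W
a=3:    W    W    W    L    L
a=4:    W    W    W    L    L
a=5:    W    W    W    L    L
a=6:    W    W    W    W    W
Cells with no legal move (terminal, hence L): (0,0), (0,1), (0,2), (1,0), (1,1), (1,2), (2,0), (2,1), (2,2).
The remaining L cells, each justified by listing all of its moves:
(3,3): moves to (0,3)(W), (3,0)(W); every one is W ⇒ L
(3,4): moves to (0,4)(W), (3,1)(W), (3,0)(W); every one is W ⇒ L
(4,3): moves to (1,3)(W), (0,3)(W), (4,0)(W); every one is W ⇒ L
(4,4): moves to (1,4)(W), (0,4)(W), (4,1)(W), (4,0)(W); every one is W ⇒ L
(5,3): moves to (2,3)(W), (1,3)(W), (0,3)(W), (5,0)(W); every one is W ⇒ L
(5,4): moves to (2,4)(W), (1,4)(W), (0,4)(W), (5,1)(W), (5,0)(W); every one is W ⇒ L
Every other cell has at least one move into one of the L cells above, so it is W.
From (6,4), the L positions reachable in one move are: (3,4).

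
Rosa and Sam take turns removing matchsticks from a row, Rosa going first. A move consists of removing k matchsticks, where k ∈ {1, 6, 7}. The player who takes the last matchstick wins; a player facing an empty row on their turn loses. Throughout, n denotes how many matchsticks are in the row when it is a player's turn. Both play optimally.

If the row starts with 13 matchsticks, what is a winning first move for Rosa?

Remove 1, leaving 12.

Label each position W (a win for the player to move) or L (a loss). A position with no legal move is L; any other position is W exactly when some move reaches an L, and L when every move reaches a W.
n=0: no move → L
n=1: W (go to 0, an L position)
n=2: L (sole option 1(W) is W)
n=3: W (go to 2, an L position)
n=4: L (sole option 3(W) is W)
n=5: W (go to 4, an L position)
n=6: W (go to 0, an L position)
n=7: W (go to 0, an L position)
n=8: W (go to 2, an L position)
n=9: W (go to 2, an L position)
n=10: W (go to 4, an L position)
n=11: W (go to 4, an L position)
n=12: L (options 11(W), 6(W), 5(W) are all W)
n=13: W (go to 12, an L position)
From 13, the L positions reachable in one move are: 12.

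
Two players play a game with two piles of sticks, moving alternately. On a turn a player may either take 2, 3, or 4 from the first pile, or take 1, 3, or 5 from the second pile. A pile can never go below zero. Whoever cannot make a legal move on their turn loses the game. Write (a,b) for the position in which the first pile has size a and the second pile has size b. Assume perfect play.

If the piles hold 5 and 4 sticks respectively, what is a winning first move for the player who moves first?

Work bottom-up. With no move the player to move loses. Otherwise the position is W if at least one move leads to an L position for the opponent, and L if every move leads to a W.
No move ever increases a pile, so every position that can arise here has a ≤ 5 and b ≤ 4; it is enough to label the cells with 0 ≤ a ≤ 5 and 0 ≤ b ≤ 4.
Every move lowers a or b (never raises either), so fill the grid row by row in increasing a, and left to right within a row: each cell's successors are then already labelled.
      b=0  b=1  b=2  b=3  b=4
a=0:    L    W    L    W    L
a=1:    L    W    L    W    L
a=2:    W    L    W    L    W
a=3:    W    L    W    L    W
a=4:    W    W    W    W    W
a=5:    W    W    W    W    W
Cells with no legal move (terminal, hence L): (0,0), (1,0).
The remaining L cells, each justified by listing all of its moves:
(0,2): →(0,1)(W) only, which is W, so L
(0,4): →(0,3)(W), (0,1)(W) — all W, so L
(1,2): →(1,1)(W) only, which is W, so L
(1,4): →(1,3)(W), (1,1)(W) — all W, so L
(2,1): →(0,1)(W), (2,0)(W) — all W, so L
(2,3): →(0,3)(W), (2,2)(W), (2,0)(W) — all W, so L
(3,1): →(1,1)(W), (0,1)(W), (3,0)(W) — all W, so L
(3,3): →(1,3)(W), (0,3)(W), (3,2)(W), (3,0)(W) — all W, so L
Every other cell has at least one move into one of the L cells above, so it is W.
From (5,4), the L positions reachable in one move are: (1,4).

Move to (1,4).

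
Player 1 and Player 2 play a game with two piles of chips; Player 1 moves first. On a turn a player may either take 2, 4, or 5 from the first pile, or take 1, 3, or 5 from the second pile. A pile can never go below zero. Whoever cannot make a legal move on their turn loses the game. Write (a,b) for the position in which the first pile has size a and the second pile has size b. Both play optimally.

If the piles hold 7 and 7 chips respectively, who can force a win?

Player 1 wins.

Compute win/loss labels from the base case upward. A position with no move is L. Any other position is W if it can reach an L in one move, else L.
No move ever increases a pile, so every position that can arise here has a ≤ 7 and b ≤ 7; it is enough to label the cells with 0 ≤ a ≤ 7 and 0 ≤ b ≤ 7.
Every move lowers a or b (never raises either), so fill the grid row by row in increasing a, and left to right within a row: each cell's successors are then already labelled.
      b=0  b=1  b=2  b=3  b=4  b=5  b=6  b=7
a=0:    L    W    L    W    L    W    L    W
a=1:    L    W    L    W    L    W    L    W
a=2:    W    L    W    L    W    L    W    L
a=3:    W    L    W    L    W    L    W    L
a=4:    W    W    W    W    W    W    W    W
a=5:    W    W    W    W    W    W    W    W
a=6:    W    W    W    W    W    W    W    W
a=7:    L    W    L    W    L    W    L    W
Cells with no legal move (terminal, hence L): (0,0), (1,0).
The remaining L cells, each justified by listing all of its moves:
(0,2): L (sole option (0,1)(W) is W)
(0,4): L (options (0,3)(W), (0,1)(W) are all W)
(0,6): L (options (0,5)(W), (0,3)(W), (0,1)(W) are all W)
(1,2): L (sole option (1,1)(W) is W)
(1,4): L (options (1,3)(W), (1,1)(W) are all W)
(1,6): L (options (1,5)(W), (1,3)(W), (1,1)(W) are all W)
(2,1): L (options (0,1)(W), (2,0)(W) are all W)
(2,3): L (options (0,3)(W), (2,2)(W), (2,0)(W) are all W)
(2,5): L (options (0,5)(W), (2,4)(W), (2,2)(W), (2,0)(W) are all W)
(2,7): L (options (0,7)(W), (2,6)(W), (2,4)(W), (2,2)(W) are all W)
(3,1): L (options (1,1)(W), (3,0)(W) are all W)
(3,3): L (options (1,3)(W), (3,2)(W), (3,0)(W) are all W)
(3,5): L (options (1,5)(W), (3,4)(W), (3,2)(W), (3,0)(W) are all W)
(3,7): L (options (1,7)(W), (3,6)(W), (3,4)(W), (3,2)(W) are all W)
(7,0): L (options (5,0)(W), (3,0)(W), (2,0)(W) are all W)
(7,2): L (options (5,2)(W), (3,2)(W), (2,2)(W), (7,1)(W) are all W)
(7,4): L (options (5,4)(W), (3,4)(W), (2,4)(W), (7,3)(W), (7,1)(W) are all W)
(7,6): L (options (5,6)(W), (3,6)(W), (2,6)(W), (7,5)(W), (7,3)(W), (7,1)(W) are all W)
Every other cell has at least one move into one of the L cells above, so it is W.
The starting position (7,7) is W: Player 1 should move to (3,7), handing over an L position.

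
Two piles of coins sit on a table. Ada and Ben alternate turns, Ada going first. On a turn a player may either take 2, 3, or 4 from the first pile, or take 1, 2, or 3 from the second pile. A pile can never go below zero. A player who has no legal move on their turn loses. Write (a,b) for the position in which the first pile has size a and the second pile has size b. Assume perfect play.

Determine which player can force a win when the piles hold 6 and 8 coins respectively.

Ben wins.

Compute win/loss labels from the base case upward. A position with no move is L. Any other position is W if it can reach an L in one move, else L.
No move ever increases a pile, so every position that can arise here has a ≤ 6 and b ≤ 8; it is enough to label the cells with 0 ≤ a ≤ 6 and 0 ≤ b ≤ 8.
Every move lowers a or b (never raises either), so fill the grid row by row in increasing a, and left to right within a row: each cell's successors are then already labelled.
      b=0  b=1  b=2  b=3  b=4  b=5  b=6  b=7  b=8
a=0:    L    W    W    W    L    W    W    W    L
a=1:    L    W    W    W    L    W    W    W    L
a=2:    W    L    W    W    W    L    W    W    W
a=3:    W    L    W    W    W    L    W    W    W
a=4:    W    W    L    W    W    W    L    W    W
a=5:    W    W    L    W    W    W    L    W    W
a=6:    L    W    W    W    L    W    W    W    L
Cells with no legal move (terminal, hence L): (0,0), (1,0).
The remaining L cells, each justified by listing all of its moves:
(0,4): moves to (0,3)(W), (0,2)(W), (0,1)(W); every one is W ⇒ L
(0,8): moves to (0,7)(W), (0,6)(W), (0,5)(W); every one is W ⇒ L
(1,4): moves to (1,3)(W), (1,2)(W), (1,1)(W); every one is W ⇒ L
(1,8): moves to (1,7)(W), (1,6)(W), (1,5)(W); every one is W ⇒ L
(2,1): moves to (0,1)(W), (2,0)(W); every one is W ⇒ L
(2,5): moves to (0,5)(W), (2,4)(W), (2,3)(W), (2,2)(W); every one is W ⇒ L
(3,1): moves to (1,1)(W), (0,1)(W), (3,0)(W); every one is W ⇒ L
(3,5): moves to (1,5)(W), (0,5)(W), (3,4)(W), (3,3)(W), (3,2)(W); every one is W ⇒ L
(4,2): moves to (2,2)(W), (1,2)(W), (0,2)(W), (4,1)(W), (4,0)(W); every one is W ⇒ L
(4,6): moves to (2,6)(W), (1,6)(W), (0,6)(W), (4,5)(W), (4,4)(W), (4,3)(W); every one is W ⇒ L
(5,2): moves to (3,2)(W), (2,2)(W), (1,2)(W), (5,1)(W), (5,0)(W); every one is W ⇒ L
(5,6): moves to (3,6)(W), (2,6)(W), (1,6)(W), (5,5)(W), (5,4)(W), (5,3)(W); every one is W ⇒ L
(6,0): moves to (4,0)(W), (3,0)(W), (2,0)(W); every one is W ⇒ L
(6,4): moves to (4,4)(W), (3,4)(W), (2,4)(W), (6,3)(W), (6,2)(W), (6,1)(W); every one is W ⇒ L
(6,8): moves to (4,8)(W), (3,8)(W), (2,8)(W), (6,7)(W), (6,6)(W), (6,5)(W); every one is W ⇒ L
Every other cell has at least one move into one of the L cells above, so it is W.
Every move from (6,8) reaches a W position, so the mover loses.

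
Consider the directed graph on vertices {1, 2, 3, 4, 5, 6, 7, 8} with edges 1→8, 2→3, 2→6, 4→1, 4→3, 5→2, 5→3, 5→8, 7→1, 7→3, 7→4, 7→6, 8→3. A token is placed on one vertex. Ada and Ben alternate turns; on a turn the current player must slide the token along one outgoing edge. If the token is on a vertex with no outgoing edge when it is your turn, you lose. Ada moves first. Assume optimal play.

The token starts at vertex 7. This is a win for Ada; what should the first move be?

Label each position W (a win for the player to move) or L (a loss). A position with no legal move is L; any other position is W exactly when some move reaches an L, and L when every move reaches a W.
Every edge goes from a vertex to one that appears earlier in the order 3, 6, 2, 8, 1, 4, 5, 7, so processing vertices in that order labels each vertex after all of its successors.
3: no outgoing edge → L
6: no outgoing edge → L
2: →6(L), so W
8: →3(L), so W
1: →8(W) only, which is W, so L
4: →1(L), so W
5: →3(L), so W
7: →1(L), so W
From 7, the L positions reachable in one move are: 1, 6, 3. Any move reaching one of these is winning.

Move to 1.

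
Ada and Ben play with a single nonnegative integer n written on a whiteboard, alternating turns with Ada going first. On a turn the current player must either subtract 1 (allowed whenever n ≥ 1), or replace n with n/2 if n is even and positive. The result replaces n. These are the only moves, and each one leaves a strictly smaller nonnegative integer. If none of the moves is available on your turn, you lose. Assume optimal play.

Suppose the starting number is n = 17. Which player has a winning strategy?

Use the standard recursion: the mover loses at a terminal position; elsewhere, the mover wins exactly when some move hands the opponent an L position.
n=0: no move → L
n=1: reaches L-position 0 → W
n=2: only reaches 1(W), which is W → L
n=3: reaches L-position 2 → W
n=4: reaches L-position 2 → W
n=5: only reaches 4(W), which is W → L
n=6: reaches L-position 5 → W
n=7: only reaches 6(W), which is W → L
n=8: reaches L-position 7 → W
n=9: only reaches 8(W), which is W → L
n=10: reaches L-position 5 → W
n=11: only reaches 10(W), which is W → L
n=12: reaches L-position 11 → W
n=13: only reaches 12(W), which is W → L
n=14: reaches L-position 7 → W
n=15: only reaches 14(W), which is W → L
n=16: reaches L-position 15 → W
n=17: only reaches 16(W), which is W → L
The starting position 17 is L: whatever Ada does, the opponent receives a W position.

Ben wins.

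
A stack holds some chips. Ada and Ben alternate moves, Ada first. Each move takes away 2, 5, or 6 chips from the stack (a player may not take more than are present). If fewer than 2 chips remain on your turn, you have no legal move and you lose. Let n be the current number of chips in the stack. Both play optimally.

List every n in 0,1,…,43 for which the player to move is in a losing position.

Use the standard recursion: the mover loses at a terminal position; elsewhere, the mover wins exactly when some move hands the opponent an L position.
n=0: no move → L
n=1: no move → L
n=2: →0(L), so W
n=3: →1(L), so W
n=4: →2(W) only, which is W, so L
n=5: →0(L), so W
n=6: →4(L), so W
n=7: →1(L), so W
n=8: →6(W), 3(W), 2(W) — all W, so L
n=9: →4(L), so W
n=10: →8(L), so W
n=11: →9(W), 6(W), 5(W) — all W, so L
n=12: →10(W), 7(W), 6(W) — all W, so L
n=13: →11(L), so W
n=14: →12(L), so W
n=15: →13(W), 10(W), 9(W) — all W, so L
n=16: →11(L), so W
n=17: →15(L), so W
n=18: →12(L), so W
n=19: →17(W), 14(W), 13(W) — all W, so L
n=20: →15(L), so W
n=21: →19(L), so W
n=22: →20(W), 17(W), 16(W) — all W, so L
n=23: →21(W), 18(W), 17(W) — all W, so L
n=24: →22(L), so W
n=25: →23(L), so W
n=26: →24(W), 21(W), 20(W) — all W, so L
n=27: →22(L), so W
n=28: →26(L), so W
n=29: →23(L), so W
n=30: →28(W), 25(W), 24(W) — all W, so L
n=31: →26(L), so W
n=32: →30(L), so W
n=33: →31(W), 28(W), 27(W) — all W, so L
n=34: →32(W), 29(W), 28(W) — all W, so L
n=35: →33(L), so W
n=36: →34(L), so W
n=37: →35(W), 32(W), 31(W) — all W, so L
n=38: →33(L), so W
n=39: →37(L), so W
n=40: →34(L), so W
n=41: →39(W), 36(W), 35(W) — all W, so L
n=42: →37(L), so W
n=43: →41(L), so W
Reading off the rows marked L gives the requested list; there are 16 such values of n.

0, 1, 4, 8, 11, 12, 15, 19, 22, 23, 26, 30, 33, 34, 37, 41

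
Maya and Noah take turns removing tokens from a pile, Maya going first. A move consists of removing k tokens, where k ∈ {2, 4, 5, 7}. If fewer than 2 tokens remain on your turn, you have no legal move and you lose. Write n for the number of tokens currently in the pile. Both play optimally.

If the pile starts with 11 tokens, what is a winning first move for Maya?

Remove 2, leaving 9.

Use the standard recursion: the mover loses at a terminal position; elsewhere, the mover wins exactly when some move hands the opponent an L position.
n=0: no move → L
n=1: no move → L
n=2: reaches L-position 0 → W
n=3: reaches L-position 1 → W
n=4: reaches L-position 0 → W
n=5: reaches L-position 1 → W
n=6: reaches L-position 1 → W
n=7: reaches L-position 0 → W
n=8: reaches L-position 1 → W
n=9: only reaches 7(W), 5(W), 4(W), 2(W), all W → L
n=10: only reaches 8(W), 6(W), 5(W), 3(W), all W → L
n=11: reaches L-position 9 → W
From 11, the L positions reachable in one move are: 9.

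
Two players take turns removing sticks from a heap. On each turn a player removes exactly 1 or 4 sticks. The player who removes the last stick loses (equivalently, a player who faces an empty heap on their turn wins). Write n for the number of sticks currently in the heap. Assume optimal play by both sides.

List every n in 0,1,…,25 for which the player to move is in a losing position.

Compute win/loss labels from the base case upward. A position with no move is W. Any other position is W if it can reach an L in one move, else L.
n=0: no move; the opponent has just taken the last stick and therefore loses → W
n=1: only reaches 0(W), which is W → L
n=2: reaches L-position 1 → W
n=3: only reaches 2(W), which is W → L
n=4: reaches L-position 3 → W
n=5: reaches L-position 1 → W
n=6: only reaches 5(W), 2(W), all W → L
n=7: reaches L-position 6 → W
n=8: only reaches 7(W), 4(W), all W → L
n=9: reaches L-position 8 → W
n=10: reaches L-position 6 → W
n=11: only reaches 10(W), 7(W), all W → L
n=12: reaches L-position 11 → W
n=13: only reaches 12(W), 9(W), all W → L
n=14: reaches L-position 13 → W
n=15: reaches L-position 11 → W
n=16: only reaches 15(W), 12(W), all W → L
n=17: reaches L-position 16 → W
n=18: only reaches 17(W), 14(W), all W → L
n=19: reaches L-position 18 → W
n=20: reaches L-position 16 → W
n=21: only reaches 20(W), 17(W), all W → L
n=22: reaches L-position 21 → W
n=23: only reaches 22(W), 19(W), all W → L
n=24: reaches L-position 23 → W
n=25: reaches L-position 21 → W
The losing starting values of n are exactly the entries labelled L in this table (10 of them).

1, 3, 6, 8, 11, 13, 16, 18, 21, 23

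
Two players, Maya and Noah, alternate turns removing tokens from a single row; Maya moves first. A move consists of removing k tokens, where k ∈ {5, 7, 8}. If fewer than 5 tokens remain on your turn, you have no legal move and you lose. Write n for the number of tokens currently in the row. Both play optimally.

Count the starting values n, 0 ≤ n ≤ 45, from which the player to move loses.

Label each position W (a win for the player to move) or L (a loss). A position with no legal move is L; any other position is W exactly when some move reaches an L, and L when every move reaches a W.
n=0: no move → L
n=1: no move → L
n=2: no move → L
n=3: no move → L
n=4: no move → L
n=5: W (go to 0, an L position)
n=6: W (go to 1, an L position)
n=7: W (go to 2, an L position)
n=8: W (go to 3, an L position)
n=9: W (go to 4, an L position)
n=10: W (go to 3, an L position)
n=11: W (go to 4, an L position)
n=12: W (go to 4, an L position)
n=13: L (options 8(W), 6(W), 5(W) are all W)
n=14: L (options 9(W), 7(W), 6(W) are all W)
n=15: L (options 10(W), 8(W), 7(W) are all W)
n=16: L (options 11(W), 9(W), 8(W) are all W)
n=17: L (options 12(W), 10(W), 9(W) are all W)
n=18: W (go to 13, an L position)
n=19: W (go to 14, an L position)
n=20: W (go to 15, an L position)
n=21: W (go to 16, an L position)
n=22: W (go to 17, an L position)
n=23: W (go to 16, an L position)
n=24: W (go to 17, an L position)
n=25: W (go to 17, an L position)
n=26: L (options 21(W), 19(W), 18(W) are all W)
n=27: L (options 22(W), 20(W), 19(W) are all W)
n=28: L (options 23(W), 21(W), 20(W) are all W)
n=29: L (options 24(W), 22(W), 21(W) are all W)
n=30: L (options 25(W), 23(W), 22(W) are all W)
n=31: W (go to 26, an L position)
n=32: W (go to 27, an L position)
n=33: W (go to 28, an L position)
n=34: W (go to 29, an L position)
n=35: W (go to 30, an L position)
n=36: W (go to 29, an L position)
n=37: W (go to 30, an L position)
n=38: W (go to 30, an L position)
n=39: L (options 34(W), 32(W), 31(W) are all W)
n=40: L (options 35(W), 33(W), 32(W) are all W)
n=41: L (options 36(W), 34(W), 33(W) are all W)
n=42: L (options 37(W), 35(W), 34(W) are all W)
n=43: L (options 38(W), 36(W), 35(W) are all W)
n=44: W (go to 39, an L position)
n=45: W (go to 40, an L position)
L entries with 0 ≤ n ≤ 45: n = 0, 1, 2, 3, 4, 13, 14, 15, 16, 17, 26, 27, 28, 29, 30, 39, 40, 41, 42, 43; that makes 20.

20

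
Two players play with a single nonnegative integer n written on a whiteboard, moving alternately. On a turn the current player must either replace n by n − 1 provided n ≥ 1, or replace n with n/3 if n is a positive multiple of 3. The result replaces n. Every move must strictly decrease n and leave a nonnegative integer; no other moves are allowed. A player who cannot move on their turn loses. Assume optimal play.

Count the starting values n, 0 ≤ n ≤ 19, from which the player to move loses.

Positions with no move are L. A position that does have a move is losing for the player to move precisely when every available move leads to a winning position for the opponent. Fill in the labels:
n=0: no move → L
n=1: →0(L), so W
n=2: →1(W) only, which is W, so L
n=3: →2(L), so W
n=4: →3(W) only, which is W, so L
n=5: →4(L), so W
n=6: →2(L), so W
n=7: →6(W) only, which is W, so L
n=8: →7(L), so W
n=9: →3(W), 8(W) — all W, so L
n=10: →9(L), so W
n=11: →10(W) only, which is W, so L
n=12: →4(L), so W
n=13: →12(W) only, which is W, so L
n=14: →13(L), so W
n=15: →5(W), 14(W) — all W, so L
n=16: →15(L), so W
n=17: →16(W) only, which is W, so L
n=18: →17(L), so W
n=19: →18(W) only, which is W, so L
L entries with 0 ≤ n ≤ 19: n = 0, 2, 4, 7, 9, 11, 13, 15, 17, 19; that makes 10.

10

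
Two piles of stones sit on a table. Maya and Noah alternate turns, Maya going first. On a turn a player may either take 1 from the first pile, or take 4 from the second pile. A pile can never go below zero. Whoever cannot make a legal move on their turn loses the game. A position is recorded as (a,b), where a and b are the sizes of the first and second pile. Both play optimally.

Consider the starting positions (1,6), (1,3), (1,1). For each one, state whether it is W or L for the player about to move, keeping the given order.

Label each position W (a win for the player to move) or L (a loss). A position with no legal move is L; any other position is W exactly when some move reaches an L, and L when every move reaches a W.
No move ever increases a pile, so every position that can arise here has a ≤ 1 and b ≤ 6; it is enough to label the cells with 0 ≤ a ≤ 1 and 0 ≤ b ≤ 6.
Every move lowers a or b (never raises either), so fill the grid row by row in increasing a, and left to right within a row: each cell's successors are then already labelled.
      b=0  b=1  b=2  b=3  b=4  b=5  b=6
a=0:    L    L    L    L    W    W    W
a=1:    W    W    W    W    L    L    L
Cells with no legal move (terminal, hence L): (0,0), (0,1), (0,2), (0,3).
The remaining L cells, each justified by listing all of its moves:
(1,4): →(0,4)(W), (1,0)(W) — all W, so L
(1,5): →(0,5)(W), (1,1)(W) — all W, so L
(1,6): →(0,6)(W), (1,2)(W) — all W, so L
Every other cell has at least one move into one of the L cells above, so it is W.
(1,6): one of the L cells justified above, so L
(1,3): the move to (0,3) reaches an L cell, so W
(1,1): the move to (0,1) reaches an L cell, so W

(1,6): L, (1,3): W, (1,1): W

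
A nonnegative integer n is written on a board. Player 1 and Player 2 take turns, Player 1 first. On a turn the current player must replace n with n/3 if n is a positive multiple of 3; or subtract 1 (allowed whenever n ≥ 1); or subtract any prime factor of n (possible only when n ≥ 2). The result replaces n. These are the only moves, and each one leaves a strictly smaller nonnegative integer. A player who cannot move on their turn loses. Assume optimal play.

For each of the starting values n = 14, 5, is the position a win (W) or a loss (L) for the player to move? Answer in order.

14: L, 5: W

Work bottom-up. With no move the player to move loses. Otherwise the position is W if at least one move leads to an L position for the opponent, and L if every move leads to a W.
n=0: no move → L
n=1: W (go to 0, an L position)
n=2: W (go to 0, an L position)
n=3: W (go to 0, an L position)
n=4: L (options 2(W), 3(W) are all W)
n=5: W (go to 0, an L position)
n=6: W (go to 4, an L position)
n=7: W (go to 0, an L position)
n=8: L (options 6(W), 7(W) are all W)
n=9: W (go to 8, an L position)
n=10: W (go to 8, an L position)
n=11: W (go to 0, an L position)
n=12: W (go to 4, an L position)
n=13: W (go to 0, an L position)
n=14: L (options 7(W), 12(W), 13(W) are all W)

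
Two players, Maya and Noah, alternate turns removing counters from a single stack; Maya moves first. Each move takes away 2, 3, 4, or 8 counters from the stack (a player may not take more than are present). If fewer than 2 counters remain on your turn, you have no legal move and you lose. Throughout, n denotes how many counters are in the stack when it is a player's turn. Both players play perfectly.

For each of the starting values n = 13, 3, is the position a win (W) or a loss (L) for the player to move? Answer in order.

Positions with no move are L. A position that does have a move is losing for the player to move precisely when every available move leads to a winning position for the opponent. Fill in the labels:
n=0: no move → L
n=1: no move → L
n=2: W (go to 0, an L position)
n=3: W (go to 1, an L position)
n=4: W (go to 1, an L position)
n=5: W (go to 1, an L position)
n=6: L (options 4(W), 3(W), 2(W) are all W)
n=7: L (options 5(W), 4(W), 3(W) are all W)
n=8: W (go to 6, an L position)
n=9: W (go to 7, an L position)
n=10: W (go to 7, an L position)
n=11: W (go to 7, an L position)
n=12: L (options 10(W), 9(W), 8(W), 4(W) are all W)
n=13: L (options 11(W), 10(W), 9(W), 5(W) are all W)

13: L, 3: W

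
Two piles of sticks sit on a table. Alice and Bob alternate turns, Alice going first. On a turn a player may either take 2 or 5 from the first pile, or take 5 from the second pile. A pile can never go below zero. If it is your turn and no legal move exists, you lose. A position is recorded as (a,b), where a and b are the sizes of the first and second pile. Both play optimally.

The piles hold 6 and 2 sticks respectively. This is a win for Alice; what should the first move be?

Move to (4,2).

Label each position W (a win for the player to move) or L (a loss). A position with no legal move is L; any other position is W exactly when some move reaches an L, and L when every move reaches a W.
No move ever increases a pile, so every position that can arise here has a ≤ 6 and b ≤ 2; it is enough to label the cells with 0 ≤ a ≤ 6 and 0 ≤ b ≤ 2.
Every move lowers a or b (never raises either), so fill the grid row by row in increasing a, and left to right within a row: each cell's successors are then already labelled.
      b=0  b=1  b=2
a=0:    L    L    L
a=1:    L    L    L
a=2:    W    W    W
a=3:    W    W    W
a=4:    L    L    L
a=5:    W    W    W
a=6:    W    W    W
Cells with no legal move (terminal, hence L): (0,0), (0,1), (0,2), (1,0), (1,1), (1,2).
The remaining L cells, each justified by listing all of its moves:
(4,0): only reaches (2,0)(W), which is W → L
(4,1): only reaches (2,1)(W), which is W → L
(4,2): only reaches (2,2)(W), which is W → L
Every other cell has at least one move into one of the L cells above, so it is W.
From (6,2), the L positions reachable in one move are: (4,2), (1,2). Any move reaching one of these is winning.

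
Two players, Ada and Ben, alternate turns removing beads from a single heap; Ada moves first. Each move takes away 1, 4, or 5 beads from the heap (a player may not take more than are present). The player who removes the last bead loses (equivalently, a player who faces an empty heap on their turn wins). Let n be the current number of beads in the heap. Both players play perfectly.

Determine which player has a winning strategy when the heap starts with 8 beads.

Build the W/L table. Terminal = W. A non-terminal position is W if it has a move to some L; otherwise it is L.
n=0: no move; the opponent has just taken the last bead and therefore loses → W
n=1: the only move is to 0(W), a W ⇒ L
n=2: can move to 1, which is L ⇒ W
n=3: the only move is to 2(W), a W ⇒ L
n=4: can move to 3, which is L ⇒ W
n=5: can move to 1, which is L ⇒ W
n=6: can move to 1, which is L ⇒ W
n=7: can move to 3, which is L ⇒ W
n=8: can move to 3, which is L ⇒ W
From 8 Ada can remove 5, leaving 3, reaching an L position.

Ada wins.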